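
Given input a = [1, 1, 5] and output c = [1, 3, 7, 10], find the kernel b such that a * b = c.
Output length 4 = len(a) + len(b) - 1 ⇒ len(b) = 2. Solve b forward using b[k] = (c[k] - Σ_{i≥1} a[i]·b[k-i]) / a[0]: b[0] = c[0] / a[0] = 1 / 1 = 1; b[1] = (c[1] - 1×1) / a[0] = (3 - 1×1) / 1 = 2. So b = [1, 2]. Forward-check [1, 1, 5] * [1, 2]: c[0] = 1×1 = 1; c[1] = 1×2 + 1×1 = 3; c[2] = 1×2 + 5×1 = 7; c[3] = 5×2 = 10 → [1, 3, 7, 10] ✓

[1, 2]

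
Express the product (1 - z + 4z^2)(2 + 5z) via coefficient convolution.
Ascending coefficients: a = [1, -1, 4], b = [2, 5]. c[0] = 1×2 = 2; c[1] = 1×5 + -1×2 = 3; c[2] = -1×5 + 4×2 = 3; c[3] = 4×5 = 20. Result coefficients: [2, 3, 3, 20] → 2 + 3z + 3z^2 + 20z^3

2 + 3z + 3z^2 + 20z^3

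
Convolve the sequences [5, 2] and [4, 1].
y[0] = 5×4 = 20; y[1] = 5×1 + 2×4 = 13; y[2] = 2×1 = 2

[20, 13, 2]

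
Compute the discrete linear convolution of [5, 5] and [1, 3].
y[0] = 5×1 = 5; y[1] = 5×3 + 5×1 = 20; y[2] = 5×3 = 15

[5, 20, 15]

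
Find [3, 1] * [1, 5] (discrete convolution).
y[0] = 3×1 = 3; y[1] = 3×5 + 1×1 = 16; y[2] = 1×5 = 5

[3, 16, 5]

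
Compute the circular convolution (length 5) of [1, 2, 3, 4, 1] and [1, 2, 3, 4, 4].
Use y[k] = Σ_j s[j]·t[(k-j) mod 5]. y[0] = 1×1 + 2×4 + 3×4 + 4×3 + 1×2 = 35; y[1] = 1×2 + 2×1 + 3×4 + 4×4 + 1×3 = 35; y[2] = 1×3 + 2×2 + 3×1 + 4×4 + 1×4 = 30; y[3] = 1×4 + 2×3 + 3×2 + 4×1 + 1×4 = 24; y[4] = 1×4 + 2×4 + 3×3 + 4×2 + 1×1 = 30. Result: [35, 35, 30, 24, 30]

[35, 35, 30, 24, 30]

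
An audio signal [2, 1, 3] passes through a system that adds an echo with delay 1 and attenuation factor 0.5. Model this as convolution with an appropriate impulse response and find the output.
Direct-path + delayed-attenuated-path model → impulse response h = [1, 0.5] (1 at lag 0, 0.5 at lag 1). Output y[n] = x[n] + 0.5·x[n - 1] (with x[n] = 0 outside 0..2): y[0] = 2 + 0.5×0 = 2; y[1] = 1 + 0.5×2 = 2.0; y[2] = 3 + 0.5×1 = 3.5; y[3] = 0 + 0.5×3 = 1.5. So y = [2, 2.0, 3.5, 1.5]

[2, 2.0, 3.5, 1.5]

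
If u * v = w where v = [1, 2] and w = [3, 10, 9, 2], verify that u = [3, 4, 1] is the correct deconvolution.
Forward-compute [3, 4, 1] * [1, 2]: w[0] = 3×1 = 3; w[1] = 3×2 + 4×1 = 10; w[2] = 4×2 + 1×1 = 9; w[3] = 1×2 = 2 → [3, 10, 9, 2]. Matches given w = [3, 10, 9, 2], so verified.

Verified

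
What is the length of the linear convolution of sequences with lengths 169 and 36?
Linear/full convolution length: m + n - 1 = 169 + 36 - 1 = 204

204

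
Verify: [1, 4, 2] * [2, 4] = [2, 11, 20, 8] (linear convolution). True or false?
Recompute linear convolution of [1, 4, 2] and [2, 4]: y[0] = 1×2 = 2; y[1] = 1×4 + 4×2 = 12; y[2] = 4×4 + 2×2 = 20; y[3] = 2×4 = 8 → [2, 12, 20, 8]. Compare to given [2, 11, 20, 8]: they differ at index 1: given 11, correct 12, so answer: No

No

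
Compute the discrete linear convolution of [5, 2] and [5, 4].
y[0] = 5×5 = 25; y[1] = 5×4 + 2×5 = 30; y[2] = 2×4 = 8

[25, 30, 8]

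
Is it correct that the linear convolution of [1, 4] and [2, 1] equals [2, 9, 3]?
Recompute linear convolution of [1, 4] and [2, 1]: y[0] = 1×2 = 2; y[1] = 1×1 + 4×2 = 9; y[2] = 4×1 = 4 → [2, 9, 4]. Compare to given [2, 9, 3]: they differ at index 2: given 3, correct 4, so answer: No

No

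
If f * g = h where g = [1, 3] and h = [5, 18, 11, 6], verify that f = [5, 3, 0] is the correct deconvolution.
Forward-compute [5, 3, 0] * [1, 3]: h[0] = 5×1 = 5; h[1] = 5×3 + 3×1 = 18; h[2] = 3×3 + 0×1 = 9; h[3] = 0×3 = 0 → [5, 18, 9, 0]. Does not match given h = [5, 18, 11, 6].

Not verified. [5, 3, 0] * [1, 3] = [5, 18, 9, 0], which differs from [5, 18, 11, 6] at index 2.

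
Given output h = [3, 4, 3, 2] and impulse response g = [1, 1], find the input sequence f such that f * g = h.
Deconvolve h=[3, 4, 3, 2] by g=[1, 1]. Since g[0]=1, solve forward: f[0] = h[0] / 1 = 3; f[1] = (h[1] - 3×1) / 1 = 1; f[2] = (h[2] - 1×1) / 1 = 2. So f = [3, 1, 2]. Check by forward convolution: h[0] = 3×1 = 3; h[1] = 3×1 + 1×1 = 4; h[2] = 1×1 + 2×1 = 3; h[3] = 2×1 = 2

[3, 1, 2]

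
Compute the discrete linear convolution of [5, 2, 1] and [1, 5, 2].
y[0] = 5×1 = 5; y[1] = 5×5 + 2×1 = 27; y[2] = 5×2 + 2×5 + 1×1 = 21; y[3] = 2×2 + 1×5 = 9; y[4] = 1×2 = 2

[5, 27, 21, 9, 2]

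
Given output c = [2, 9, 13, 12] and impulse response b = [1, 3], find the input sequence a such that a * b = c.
Deconvolve c=[2, 9, 13, 12] by b=[1, 3]. Since b[0]=1, solve forward: a[0] = c[0] / 1 = 2; a[1] = (c[1] - 2×3) / 1 = 3; a[2] = (c[2] - 3×3) / 1 = 4. So a = [2, 3, 4]. Check by forward convolution: c[0] = 2×1 = 2; c[1] = 2×3 + 3×1 = 9; c[2] = 3×3 + 4×1 = 13; c[3] = 4×3 = 12

[2, 3, 4]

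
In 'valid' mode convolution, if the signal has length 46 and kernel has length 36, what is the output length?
'Valid' mode counts only positions where the kernel fully overlaps the signal: m - n + 1 = 46 - 36 + 1 = 11

11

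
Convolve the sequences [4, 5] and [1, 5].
y[0] = 4×1 = 4; y[1] = 4×5 + 5×1 = 25; y[2] = 5×5 = 25

[4, 25, 25]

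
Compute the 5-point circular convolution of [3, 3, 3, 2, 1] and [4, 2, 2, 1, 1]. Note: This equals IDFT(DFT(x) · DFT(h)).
Either evaluate y[k] = Σ_j x[j]·h[(k-j) mod 5] directly, or use IDFT(DFT(x) · DFT(h)). y[0] = 3×4 + 3×1 + 3×1 + 2×2 + 1×2 = 24; y[1] = 3×2 + 3×4 + 3×1 + 2×1 + 1×2 = 25; y[2] = 3×2 + 3×2 + 3×4 + 2×1 + 1×1 = 27; y[3] = 3×1 + 3×2 + 3×2 + 2×4 + 1×1 = 24; y[4] = 3×1 + 3×1 + 3×2 + 2×2 + 1×4 = 20. Result: [24, 25, 27, 24, 20]

[24, 25, 27, 24, 20]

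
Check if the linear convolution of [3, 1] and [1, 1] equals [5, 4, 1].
Recompute linear convolution of [3, 1] and [1, 1]: y[0] = 3×1 = 3; y[1] = 3×1 + 1×1 = 4; y[2] = 1×1 = 1 → [3, 4, 1]. Compare to given [5, 4, 1]: they differ at index 0: given 5, correct 3, so answer: No

No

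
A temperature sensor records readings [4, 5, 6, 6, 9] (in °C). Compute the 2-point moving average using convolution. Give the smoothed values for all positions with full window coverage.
2-point moving average kernel = [1, 1]. Apply in 'valid' mode (full window coverage): avg[0] = (4 + 5) / 2 = 4.5; avg[1] = (5 + 6) / 2 = 5.5; avg[2] = (6 + 6) / 2 = 6.0; avg[3] = (6 + 9) / 2 = 7.5. Smoothed values: [4.5, 5.5, 6.0, 7.5]

[4.5, 5.5, 6.0, 7.5]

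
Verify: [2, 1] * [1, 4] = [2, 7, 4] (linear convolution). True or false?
Recompute linear convolution of [2, 1] and [1, 4]: y[0] = 2×1 = 2; y[1] = 2×4 + 1×1 = 9; y[2] = 1×4 = 4 → [2, 9, 4]. Compare to given [2, 7, 4]: they differ at index 1: given 7, correct 9, so answer: No

No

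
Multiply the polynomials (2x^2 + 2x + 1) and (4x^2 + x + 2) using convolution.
Ascending coefficients: a = [1, 2, 2], b = [2, 1, 4]. c[0] = 1×2 = 2; c[1] = 1×1 + 2×2 = 5; c[2] = 1×4 + 2×1 + 2×2 = 10; c[3] = 2×4 + 2×1 = 10; c[4] = 2×4 = 8. Result coefficients: [2, 5, 10, 10, 8] → 8x^4 + 10x^3 + 10x^2 + 5x + 2

8x^4 + 10x^3 + 10x^2 + 5x + 2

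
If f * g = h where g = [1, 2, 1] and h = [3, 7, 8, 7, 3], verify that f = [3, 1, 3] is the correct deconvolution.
Forward-compute [3, 1, 3] * [1, 2, 1]: h[0] = 3×1 = 3; h[1] = 3×2 + 1×1 = 7; h[2] = 3×1 + 1×2 + 3×1 = 8; h[3] = 1×1 + 3×2 = 7; h[4] = 3×1 = 3 → [3, 7, 8, 7, 3]. Matches given h = [3, 7, 8, 7, 3], so verified.

Verified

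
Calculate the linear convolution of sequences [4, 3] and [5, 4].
y[0] = 4×5 = 20; y[1] = 4×4 + 3×5 = 31; y[2] = 3×4 = 12

[20, 31, 12]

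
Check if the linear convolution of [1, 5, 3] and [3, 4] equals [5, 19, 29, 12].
Recompute linear convolution of [1, 5, 3] and [3, 4]: y[0] = 1×3 = 3; y[1] = 1×4 + 5×3 = 19; y[2] = 5×4 + 3×3 = 29; y[3] = 3×4 = 12 → [3, 19, 29, 12]. Compare to given [5, 19, 29, 12]: they differ at index 0: given 5, correct 3, so answer: No

No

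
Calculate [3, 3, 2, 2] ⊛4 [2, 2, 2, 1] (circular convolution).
Use y[k] = Σ_j s[j]·t[(k-j) mod 4]. y[0] = 3×2 + 3×1 + 2×2 + 2×2 = 17; y[1] = 3×2 + 3×2 + 2×1 + 2×2 = 18; y[2] = 3×2 + 3×2 + 2×2 + 2×1 = 18; y[3] = 3×1 + 3×2 + 2×2 + 2×2 = 17. Result: [17, 18, 18, 17]

[17, 18, 18, 17]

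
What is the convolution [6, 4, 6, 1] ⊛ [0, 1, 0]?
y[0] = 6×0 = 0; y[1] = 6×1 + 4×0 = 6; y[2] = 6×0 + 4×1 + 6×0 = 4; y[3] = 4×0 + 6×1 + 1×0 = 6; y[4] = 6×0 + 1×1 = 1; y[5] = 1×0 = 0

[0, 6, 4, 6, 1, 0]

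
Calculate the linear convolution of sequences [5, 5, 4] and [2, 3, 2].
y[0] = 5×2 = 10; y[1] = 5×3 + 5×2 = 25; y[2] = 5×2 + 5×3 + 4×2 = 33; y[3] = 5×2 + 4×3 = 22; y[4] = 4×2 = 8

[10, 25, 33, 22, 8]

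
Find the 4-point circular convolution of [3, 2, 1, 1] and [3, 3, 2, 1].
Use y[k] = Σ_j a[j]·b[(k-j) mod 4]. y[0] = 3×3 + 2×1 + 1×2 + 1×3 = 16; y[1] = 3×3 + 2×3 + 1×1 + 1×2 = 18; y[2] = 3×2 + 2×3 + 1×3 + 1×1 = 16; y[3] = 3×1 + 2×2 + 1×3 + 1×3 = 13. Result: [16, 18, 16, 13]

[16, 18, 16, 13]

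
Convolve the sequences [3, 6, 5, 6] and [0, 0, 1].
y[0] = 3×0 = 0; y[1] = 3×0 + 6×0 = 0; y[2] = 3×1 + 6×0 + 5×0 = 3; y[3] = 6×1 + 5×0 + 6×0 = 6; y[4] = 5×1 + 6×0 = 5; y[5] = 6×1 = 6

[0, 0, 3, 6, 5, 6]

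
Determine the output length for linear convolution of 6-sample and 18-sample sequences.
Linear/full convolution length: m + n - 1 = 6 + 18 - 1 = 23

23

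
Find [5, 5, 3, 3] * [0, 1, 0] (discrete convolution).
y[0] = 5×0 = 0; y[1] = 5×1 + 5×0 = 5; y[2] = 5×0 + 5×1 + 3×0 = 5; y[3] = 5×0 + 3×1 + 3×0 = 3; y[4] = 3×0 + 3×1 = 3; y[5] = 3×0 = 0

[0, 5, 5, 3, 3, 0]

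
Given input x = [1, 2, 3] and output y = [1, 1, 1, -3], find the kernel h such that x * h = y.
Output length 4 = len(x) + len(h) - 1 ⇒ len(h) = 2. Solve h forward using h[k] = (y[k] - Σ_{i≥1} x[i]·h[k-i]) / x[0]: h[0] = y[0] / x[0] = 1 / 1 = 1; h[1] = (y[1] - 2×1) / x[0] = (1 - 2×1) / 1 = -1. So h = [1, -1]. Forward-check [1, 2, 3] * [1, -1]: y[0] = 1×1 = 1; y[1] = 1×-1 + 2×1 = 1; y[2] = 2×-1 + 3×1 = 1; y[3] = 3×-1 = -3 → [1, 1, 1, -3] ✓

[1, -1]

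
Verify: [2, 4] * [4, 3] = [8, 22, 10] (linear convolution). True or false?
Recompute linear convolution of [2, 4] and [4, 3]: y[0] = 2×4 = 8; y[1] = 2×3 + 4×4 = 22; y[2] = 4×3 = 12 → [8, 22, 12]. Compare to given [8, 22, 10]: they differ at index 2: given 10, correct 12, so answer: No

No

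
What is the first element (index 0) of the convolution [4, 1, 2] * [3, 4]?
Use y[k] = Σ_i a[i]·b[k-i] at k=0. y[0] = 4×3 = 12

12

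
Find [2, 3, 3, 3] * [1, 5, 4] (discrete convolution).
y[0] = 2×1 = 2; y[1] = 2×5 + 3×1 = 13; y[2] = 2×4 + 3×5 + 3×1 = 26; y[3] = 3×4 + 3×5 + 3×1 = 30; y[4] = 3×4 + 3×5 = 27; y[5] = 3×4 = 12

[2, 13, 26, 30, 27, 12]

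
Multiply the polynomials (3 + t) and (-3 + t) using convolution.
Ascending coefficients: a = [3, 1], b = [-3, 1]. c[0] = 3×-3 = -9; c[1] = 3×1 + 1×-3 = 0; c[2] = 1×1 = 1. Result coefficients: [-9, 0, 1] → -9 + t^2

-9 + t^2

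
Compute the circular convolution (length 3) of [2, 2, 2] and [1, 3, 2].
Use y[k] = Σ_j a[j]·b[(k-j) mod 3]. y[0] = 2×1 + 2×2 + 2×3 = 12; y[1] = 2×3 + 2×1 + 2×2 = 12; y[2] = 2×2 + 2×3 + 2×1 = 12. Result: [12, 12, 12]

[12, 12, 12]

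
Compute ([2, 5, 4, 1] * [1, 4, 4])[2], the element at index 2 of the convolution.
Use y[k] = Σ_i a[i]·b[k-i] at k=2. y[2] = 2×4 + 5×4 + 4×1 = 32

32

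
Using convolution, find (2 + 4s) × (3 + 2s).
Ascending coefficients: a = [2, 4], b = [3, 2]. c[0] = 2×3 = 6; c[1] = 2×2 + 4×3 = 16; c[2] = 4×2 = 8. Result coefficients: [6, 16, 8] → 6 + 16s + 8s^2

6 + 16s + 8s^2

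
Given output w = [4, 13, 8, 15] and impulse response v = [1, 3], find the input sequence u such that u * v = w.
Deconvolve w=[4, 13, 8, 15] by v=[1, 3]. Since v[0]=1, solve forward: u[0] = w[0] / 1 = 4; u[1] = (w[1] - 4×3) / 1 = 1; u[2] = (w[2] - 1×3) / 1 = 5. So u = [4, 1, 5]. Check by forward convolution: w[0] = 4×1 = 4; w[1] = 4×3 + 1×1 = 13; w[2] = 1×3 + 5×1 = 8; w[3] = 5×3 = 15

[4, 1, 5]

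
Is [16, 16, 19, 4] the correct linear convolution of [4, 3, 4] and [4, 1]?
Recompute linear convolution of [4, 3, 4] and [4, 1]: y[0] = 4×4 = 16; y[1] = 4×1 + 3×4 = 16; y[2] = 3×1 + 4×4 = 19; y[3] = 4×1 = 4 → [16, 16, 19, 4]. Given [16, 16, 19, 4] matches, so answer: Yes

Yes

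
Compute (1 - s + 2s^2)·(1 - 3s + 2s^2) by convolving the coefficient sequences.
Ascending coefficients: a = [1, -1, 2], b = [1, -3, 2]. c[0] = 1×1 = 1; c[1] = 1×-3 + -1×1 = -4; c[2] = 1×2 + -1×-3 + 2×1 = 7; c[3] = -1×2 + 2×-3 = -8; c[4] = 2×2 = 4. Result coefficients: [1, -4, 7, -8, 4] → 1 - 4s + 7s^2 - 8s^3 + 4s^4

1 - 4s + 7s^2 - 8s^3 + 4s^4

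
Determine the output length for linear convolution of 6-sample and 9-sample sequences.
Linear/full convolution length: m + n - 1 = 6 + 9 - 1 = 14

14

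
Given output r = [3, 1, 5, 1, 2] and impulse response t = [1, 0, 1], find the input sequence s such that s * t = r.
Deconvolve r=[3, 1, 5, 1, 2] by t=[1, 0, 1]. Since t[0]=1, solve forward: s[0] = r[0] / 1 = 3; s[1] = (r[1] - 3×0) / 1 = 1; s[2] = (r[2] - 1×0 - 3×1) / 1 = 2. So s = [3, 1, 2]. Check by forward convolution: r[0] = 3×1 = 3; r[1] = 3×0 + 1×1 = 1; r[2] = 3×1 + 1×0 + 2×1 = 5; r[3] = 1×1 + 2×0 = 1; r[4] = 2×1 = 2

[3, 1, 2]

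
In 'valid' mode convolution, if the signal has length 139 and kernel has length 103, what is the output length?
'Valid' mode counts only positions where the kernel fully overlaps the signal: m - n + 1 = 139 - 103 + 1 = 37

37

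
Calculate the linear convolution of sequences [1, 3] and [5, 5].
y[0] = 1×5 = 5; y[1] = 1×5 + 3×5 = 20; y[2] = 3×5 = 15

[5, 20, 15]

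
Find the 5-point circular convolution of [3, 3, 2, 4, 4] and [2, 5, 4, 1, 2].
Use y[k] = Σ_j u[j]·v[(k-j) mod 5]. y[0] = 3×2 + 3×2 + 2×1 + 4×4 + 4×5 = 50; y[1] = 3×5 + 3×2 + 2×2 + 4×1 + 4×4 = 45; y[2] = 3×4 + 3×5 + 2×2 + 4×2 + 4×1 = 43; y[3] = 3×1 + 3×4 + 2×5 + 4×2 + 4×2 = 41; y[4] = 3×2 + 3×1 + 2×4 + 4×5 + 4×2 = 45. Result: [50, 45, 43, 41, 45]

[50, 45, 43, 41, 45]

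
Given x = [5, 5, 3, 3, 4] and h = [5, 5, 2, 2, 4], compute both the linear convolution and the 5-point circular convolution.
Linear: y_lin[0] = 5×5 = 25; y_lin[1] = 5×5 + 5×5 = 50; y_lin[2] = 5×2 + 5×5 + 3×5 = 50; y_lin[3] = 5×2 + 5×2 + 3×5 + 3×5 = 50; y_lin[4] = 5×4 + 5×2 + 3×2 + 3×5 + 4×5 = 71; y_lin[5] = 5×4 + 3×2 + 3×2 + 4×5 = 52; y_lin[6] = 3×4 + 3×2 + 4×2 = 26; y_lin[7] = 3×4 + 4×2 = 20; y_lin[8] = 4×4 = 16 → [25, 50, 50, 50, 71, 52, 26, 20, 16]. Circular (length 5): y[0] = 5×5 + 5×4 + 3×2 + 3×2 + 4×5 = 77; y[1] = 5×5 + 5×5 + 3×4 + 3×2 + 4×2 = 76; y[2] = 5×2 + 5×5 + 3×5 + 3×4 + 4×2 = 70; y[3] = 5×2 + 5×2 + 3×5 + 3×5 + 4×4 = 66; y[4] = 5×4 + 5×2 + 3×2 + 3×5 + 4×5 = 71 → [77, 76, 70, 66, 71]

Linear: [25, 50, 50, 50, 71, 52, 26, 20, 16], Circular: [77, 76, 70, 66, 71]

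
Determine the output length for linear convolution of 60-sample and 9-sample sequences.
Linear/full convolution length: m + n - 1 = 60 + 9 - 1 = 68

68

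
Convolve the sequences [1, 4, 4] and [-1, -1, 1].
y[0] = 1×-1 = -1; y[1] = 1×-1 + 4×-1 = -5; y[2] = 1×1 + 4×-1 + 4×-1 = -7; y[3] = 4×1 + 4×-1 = 0; y[4] = 4×1 = 4

[-1, -5, -7, 0, 4]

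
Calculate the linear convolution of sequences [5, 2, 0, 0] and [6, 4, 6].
y[0] = 5×6 = 30; y[1] = 5×4 + 2×6 = 32; y[2] = 5×6 + 2×4 + 0×6 = 38; y[3] = 2×6 + 0×4 + 0×6 = 12; y[4] = 0×6 + 0×4 = 0; y[5] = 0×6 = 0

[30, 32, 38, 12, 0, 0]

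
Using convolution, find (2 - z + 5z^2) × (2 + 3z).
Ascending coefficients: a = [2, -1, 5], b = [2, 3]. c[0] = 2×2 = 4; c[1] = 2×3 + -1×2 = 4; c[2] = -1×3 + 5×2 = 7; c[3] = 5×3 = 15. Result coefficients: [4, 4, 7, 15] → 4 + 4z + 7z^2 + 15z^3

4 + 4z + 7z^2 + 15z^3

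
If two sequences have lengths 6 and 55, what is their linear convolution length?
Linear/full convolution length: m + n - 1 = 6 + 55 - 1 = 60

60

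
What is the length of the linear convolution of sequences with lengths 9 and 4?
Linear/full convolution length: m + n - 1 = 9 + 4 - 1 = 12

12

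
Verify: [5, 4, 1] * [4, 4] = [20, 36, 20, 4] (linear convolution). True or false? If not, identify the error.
Recompute linear convolution of [5, 4, 1] and [4, 4]: y[0] = 5×4 = 20; y[1] = 5×4 + 4×4 = 36; y[2] = 4×4 + 1×4 = 20; y[3] = 1×4 = 4 → [20, 36, 20, 4]. Given [20, 36, 20, 4] matches, so answer: Yes

Yes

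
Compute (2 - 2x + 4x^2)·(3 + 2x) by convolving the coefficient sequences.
Ascending coefficients: a = [2, -2, 4], b = [3, 2]. c[0] = 2×3 = 6; c[1] = 2×2 + -2×3 = -2; c[2] = -2×2 + 4×3 = 8; c[3] = 4×2 = 8. Result coefficients: [6, -2, 8, 8] → 6 - 2x + 8x^2 + 8x^3

6 - 2x + 8x^2 + 8x^3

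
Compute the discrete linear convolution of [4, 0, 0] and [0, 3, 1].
y[0] = 4×0 = 0; y[1] = 4×3 + 0×0 = 12; y[2] = 4×1 + 0×3 + 0×0 = 4; y[3] = 0×1 + 0×3 = 0; y[4] = 0×1 = 0

[0, 12, 4, 0, 0]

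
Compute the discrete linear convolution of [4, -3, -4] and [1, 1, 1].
y[0] = 4×1 = 4; y[1] = 4×1 + -3×1 = 1; y[2] = 4×1 + -3×1 + -4×1 = -3; y[3] = -3×1 + -4×1 = -7; y[4] = -4×1 = -4

[4, 1, -3, -7, -4]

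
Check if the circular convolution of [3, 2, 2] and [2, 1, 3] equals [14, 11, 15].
Recompute circular convolution of [3, 2, 2] and [2, 1, 3]: y[0] = 3×2 + 2×3 + 2×1 = 14; y[1] = 3×1 + 2×2 + 2×3 = 13; y[2] = 3×3 + 2×1 + 2×2 = 15 → [14, 13, 15]. Compare to given [14, 11, 15]: they differ at index 1: given 11, correct 13, so answer: No

No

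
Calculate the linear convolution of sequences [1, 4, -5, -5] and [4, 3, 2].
y[0] = 1×4 = 4; y[1] = 1×3 + 4×4 = 19; y[2] = 1×2 + 4×3 + -5×4 = -6; y[3] = 4×2 + -5×3 + -5×4 = -27; y[4] = -5×2 + -5×3 = -25; y[5] = -5×2 = -10

[4, 19, -6, -27, -25, -10]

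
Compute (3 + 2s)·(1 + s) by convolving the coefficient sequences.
Ascending coefficients: a = [3, 2], b = [1, 1]. c[0] = 3×1 = 3; c[1] = 3×1 + 2×1 = 5; c[2] = 2×1 = 2. Result coefficients: [3, 5, 2] → 3 + 5s + 2s^2

3 + 5s + 2s^2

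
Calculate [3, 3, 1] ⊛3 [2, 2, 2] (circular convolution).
Use y[k] = Σ_j a[j]·b[(k-j) mod 3]. y[0] = 3×2 + 3×2 + 1×2 = 14; y[1] = 3×2 + 3×2 + 1×2 = 14; y[2] = 3×2 + 3×2 + 1×2 = 14. Result: [14, 14, 14]

[14, 14, 14]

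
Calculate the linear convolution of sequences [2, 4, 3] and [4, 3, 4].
y[0] = 2×4 = 8; y[1] = 2×3 + 4×4 = 22; y[2] = 2×4 + 4×3 + 3×4 = 32; y[3] = 4×4 + 3×3 = 25; y[4] = 3×4 = 12

[8, 22, 32, 25, 12]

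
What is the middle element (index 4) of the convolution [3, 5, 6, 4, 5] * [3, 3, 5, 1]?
Use y[k] = Σ_i a[i]·b[k-i] at k=4. y[4] = 5×1 + 6×5 + 4×3 + 5×3 = 62

62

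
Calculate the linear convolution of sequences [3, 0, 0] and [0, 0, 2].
y[0] = 3×0 = 0; y[1] = 3×0 + 0×0 = 0; y[2] = 3×2 + 0×0 + 0×0 = 6; y[3] = 0×2 + 0×0 = 0; y[4] = 0×2 = 0

[0, 0, 6, 0, 0]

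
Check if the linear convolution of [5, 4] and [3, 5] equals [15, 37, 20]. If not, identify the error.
Recompute linear convolution of [5, 4] and [3, 5]: y[0] = 5×3 = 15; y[1] = 5×5 + 4×3 = 37; y[2] = 4×5 = 20 → [15, 37, 20]. Given [15, 37, 20] matches, so answer: Yes

Yes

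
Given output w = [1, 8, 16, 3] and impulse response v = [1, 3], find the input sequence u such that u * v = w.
Deconvolve w=[1, 8, 16, 3] by v=[1, 3]. Since v[0]=1, solve forward: u[0] = w[0] / 1 = 1; u[1] = (w[1] - 1×3) / 1 = 5; u[2] = (w[2] - 5×3) / 1 = 1. So u = [1, 5, 1]. Check by forward convolution: w[0] = 1×1 = 1; w[1] = 1×3 + 5×1 = 8; w[2] = 5×3 + 1×1 = 16; w[3] = 1×3 = 3

[1, 5, 1]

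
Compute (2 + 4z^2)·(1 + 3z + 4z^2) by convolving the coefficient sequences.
Ascending coefficients: a = [2, 0, 4], b = [1, 3, 4]. c[0] = 2×1 = 2; c[1] = 2×3 + 0×1 = 6; c[2] = 2×4 + 0×3 + 4×1 = 12; c[3] = 0×4 + 4×3 = 12; c[4] = 4×4 = 16. Result coefficients: [2, 6, 12, 12, 16] → 2 + 6z + 12z^2 + 12z^3 + 16z^4

2 + 6z + 12z^2 + 12z^3 + 16z^4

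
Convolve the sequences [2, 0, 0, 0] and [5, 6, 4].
y[0] = 2×5 = 10; y[1] = 2×6 + 0×5 = 12; y[2] = 2×4 + 0×6 + 0×5 = 8; y[3] = 0×4 + 0×6 + 0×5 = 0; y[4] = 0×4 + 0×6 = 0; y[5] = 0×4 = 0

[10, 12, 8, 0, 0, 0]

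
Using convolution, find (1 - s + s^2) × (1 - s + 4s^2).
Ascending coefficients: a = [1, -1, 1], b = [1, -1, 4]. c[0] = 1×1 = 1; c[1] = 1×-1 + -1×1 = -2; c[2] = 1×4 + -1×-1 + 1×1 = 6; c[3] = -1×4 + 1×-1 = -5; c[4] = 1×4 = 4. Result coefficients: [1, -2, 6, -5, 4] → 1 - 2s + 6s^2 - 5s^3 + 4s^4

1 - 2s + 6s^2 - 5s^3 + 4s^4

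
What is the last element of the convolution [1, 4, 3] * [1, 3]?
Use y[k] = Σ_i a[i]·b[k-i] at k=3. y[3] = 3×3 = 9

9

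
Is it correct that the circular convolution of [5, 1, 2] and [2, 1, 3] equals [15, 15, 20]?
Recompute circular convolution of [5, 1, 2] and [2, 1, 3]: y[0] = 5×2 + 1×3 + 2×1 = 15; y[1] = 5×1 + 1×2 + 2×3 = 13; y[2] = 5×3 + 1×1 + 2×2 = 20 → [15, 13, 20]. Compare to given [15, 15, 20]: they differ at index 1: given 15, correct 13, so answer: No

No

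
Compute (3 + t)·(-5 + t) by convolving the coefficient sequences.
Ascending coefficients: a = [3, 1], b = [-5, 1]. c[0] = 3×-5 = -15; c[1] = 3×1 + 1×-5 = -2; c[2] = 1×1 = 1. Result coefficients: [-15, -2, 1] → -15 - 2t + t^2

-15 - 2t + t^2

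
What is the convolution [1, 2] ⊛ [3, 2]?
y[0] = 1×3 = 3; y[1] = 1×2 + 2×3 = 8; y[2] = 2×2 = 4

[3, 8, 4]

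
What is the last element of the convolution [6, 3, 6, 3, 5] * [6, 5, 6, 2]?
Use y[k] = Σ_i a[i]·b[k-i] at k=7. y[7] = 5×2 = 10

10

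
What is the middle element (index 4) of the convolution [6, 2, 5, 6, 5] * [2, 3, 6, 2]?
Use y[k] = Σ_i a[i]·b[k-i] at k=4. y[4] = 2×2 + 5×6 + 6×3 + 5×2 = 62

62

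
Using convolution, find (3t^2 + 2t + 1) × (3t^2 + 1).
Ascending coefficients: a = [1, 2, 3], b = [1, 0, 3]. c[0] = 1×1 = 1; c[1] = 1×0 + 2×1 = 2; c[2] = 1×3 + 2×0 + 3×1 = 6; c[3] = 2×3 + 3×0 = 6; c[4] = 3×3 = 9. Result coefficients: [1, 2, 6, 6, 9] → 9t^4 + 6t^3 + 6t^2 + 2t + 1

9t^4 + 6t^3 + 6t^2 + 2t + 1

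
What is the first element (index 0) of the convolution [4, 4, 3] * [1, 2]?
Use y[k] = Σ_i a[i]·b[k-i] at k=0. y[0] = 4×1 = 4

4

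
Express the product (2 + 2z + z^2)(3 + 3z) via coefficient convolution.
Ascending coefficients: a = [2, 2, 1], b = [3, 3]. c[0] = 2×3 = 6; c[1] = 2×3 + 2×3 = 12; c[2] = 2×3 + 1×3 = 9; c[3] = 1×3 = 3. Result coefficients: [6, 12, 9, 3] → 6 + 12z + 9z^2 + 3z^3

6 + 12z + 9z^2 + 3z^3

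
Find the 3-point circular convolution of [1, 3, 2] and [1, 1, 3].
Use y[k] = Σ_j u[j]·v[(k-j) mod 3]. y[0] = 1×1 + 3×3 + 2×1 = 12; y[1] = 1×1 + 3×1 + 2×3 = 10; y[2] = 1×3 + 3×1 + 2×1 = 8. Result: [12, 10, 8]

[12, 10, 8]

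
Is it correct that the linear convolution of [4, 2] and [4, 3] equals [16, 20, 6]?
Recompute linear convolution of [4, 2] and [4, 3]: y[0] = 4×4 = 16; y[1] = 4×3 + 2×4 = 20; y[2] = 2×3 = 6 → [16, 20, 6]. Given [16, 20, 6] matches, so answer: Yes

Yes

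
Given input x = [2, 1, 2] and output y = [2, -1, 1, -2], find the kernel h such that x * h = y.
Output length 4 = len(x) + len(h) - 1 ⇒ len(h) = 2. Solve h forward using h[k] = (y[k] - Σ_{i≥1} x[i]·h[k-i]) / x[0]: h[0] = y[0] / x[0] = 2 / 2 = 1; h[1] = (y[1] - 1×1) / x[0] = (-1 - 1×1) / 2 = -1. So h = [1, -1]. Forward-check [2, 1, 2] * [1, -1]: y[0] = 2×1 = 2; y[1] = 2×-1 + 1×1 = -1; y[2] = 1×-1 + 2×1 = 1; y[3] = 2×-1 = -2 → [2, -1, 1, -2] ✓

[1, -1]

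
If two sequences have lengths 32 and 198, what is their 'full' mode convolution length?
Linear/full convolution length: m + n - 1 = 32 + 198 - 1 = 229

229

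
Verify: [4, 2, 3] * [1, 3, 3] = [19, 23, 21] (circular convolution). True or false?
Recompute circular convolution of [4, 2, 3] and [1, 3, 3]: y[0] = 4×1 + 2×3 + 3×3 = 19; y[1] = 4×3 + 2×1 + 3×3 = 23; y[2] = 4×3 + 2×3 + 3×1 = 21 → [19, 23, 21]. Given [19, 23, 21] matches, so answer: Yes

Yes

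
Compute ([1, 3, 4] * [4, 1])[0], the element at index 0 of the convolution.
Use y[k] = Σ_i a[i]·b[k-i] at k=0. y[0] = 1×4 = 4

4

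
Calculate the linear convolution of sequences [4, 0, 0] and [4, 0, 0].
y[0] = 4×4 = 16; y[1] = 4×0 + 0×4 = 0; y[2] = 4×0 + 0×0 + 0×4 = 0; y[3] = 0×0 + 0×0 = 0; y[4] = 0×0 = 0

[16, 0, 0, 0, 0]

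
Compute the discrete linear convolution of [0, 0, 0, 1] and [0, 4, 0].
y[0] = 0×0 = 0; y[1] = 0×4 + 0×0 = 0; y[2] = 0×0 + 0×4 + 0×0 = 0; y[3] = 0×0 + 0×4 + 1×0 = 0; y[4] = 0×0 + 1×4 = 4; y[5] = 1×0 = 0

[0, 0, 0, 0, 4, 0]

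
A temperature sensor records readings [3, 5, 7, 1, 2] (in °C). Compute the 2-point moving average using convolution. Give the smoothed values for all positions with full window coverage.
2-point moving average kernel = [1, 1]. Apply in 'valid' mode (full window coverage): avg[0] = (3 + 5) / 2 = 4.0; avg[1] = (5 + 7) / 2 = 6.0; avg[2] = (7 + 1) / 2 = 4.0; avg[3] = (1 + 2) / 2 = 1.5. Smoothed values: [4.0, 6.0, 4.0, 1.5]

[4.0, 6.0, 4.0, 1.5]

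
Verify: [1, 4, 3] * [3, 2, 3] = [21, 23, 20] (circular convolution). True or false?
Recompute circular convolution of [1, 4, 3] and [3, 2, 3]: y[0] = 1×3 + 4×3 + 3×2 = 21; y[1] = 1×2 + 4×3 + 3×3 = 23; y[2] = 1×3 + 4×2 + 3×3 = 20 → [21, 23, 20]. Given [21, 23, 20] matches, so answer: Yes

Yes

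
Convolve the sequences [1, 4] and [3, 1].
y[0] = 1×3 = 3; y[1] = 1×1 + 4×3 = 13; y[2] = 4×1 = 4

[3, 13, 4]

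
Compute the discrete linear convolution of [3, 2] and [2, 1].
y[0] = 3×2 = 6; y[1] = 3×1 + 2×2 = 7; y[2] = 2×1 = 2

[6, 7, 2]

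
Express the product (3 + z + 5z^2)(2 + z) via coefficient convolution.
Ascending coefficients: a = [3, 1, 5], b = [2, 1]. c[0] = 3×2 = 6; c[1] = 3×1 + 1×2 = 5; c[2] = 1×1 + 5×2 = 11; c[3] = 5×1 = 5. Result coefficients: [6, 5, 11, 5] → 6 + 5z + 11z^2 + 5z^3

6 + 5z + 11z^2 + 5z^3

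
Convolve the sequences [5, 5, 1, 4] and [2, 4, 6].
y[0] = 5×2 = 10; y[1] = 5×4 + 5×2 = 30; y[2] = 5×6 + 5×4 + 1×2 = 52; y[3] = 5×6 + 1×4 + 4×2 = 42; y[4] = 1×6 + 4×4 = 22; y[5] = 4×6 = 24

[10, 30, 52, 42, 22, 24]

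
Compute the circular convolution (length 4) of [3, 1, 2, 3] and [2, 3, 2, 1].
Use y[k] = Σ_j s[j]·t[(k-j) mod 4]. y[0] = 3×2 + 1×1 + 2×2 + 3×3 = 20; y[1] = 3×3 + 1×2 + 2×1 + 3×2 = 19; y[2] = 3×2 + 1×3 + 2×2 + 3×1 = 16; y[3] = 3×1 + 1×2 + 2×3 + 3×2 = 17. Result: [20, 19, 16, 17]

[20, 19, 16, 17]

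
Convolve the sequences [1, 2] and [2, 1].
y[0] = 1×2 = 2; y[1] = 1×1 + 2×2 = 5; y[2] = 2×1 = 2

[2, 5, 2]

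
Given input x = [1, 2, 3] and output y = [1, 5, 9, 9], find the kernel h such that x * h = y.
Output length 4 = len(x) + len(h) - 1 ⇒ len(h) = 2. Solve h forward using h[k] = (y[k] - Σ_{i≥1} x[i]·h[k-i]) / x[0]: h[0] = y[0] / x[0] = 1 / 1 = 1; h[1] = (y[1] - 2×1) / x[0] = (5 - 2×1) / 1 = 3. So h = [1, 3]. Forward-check [1, 2, 3] * [1, 3]: y[0] = 1×1 = 1; y[1] = 1×3 + 2×1 = 5; y[2] = 2×3 + 3×1 = 9; y[3] = 3×3 = 9 → [1, 5, 9, 9] ✓

[1, 3]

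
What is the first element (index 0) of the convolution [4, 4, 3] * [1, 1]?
Use y[k] = Σ_i a[i]·b[k-i] at k=0. y[0] = 4×1 = 4

4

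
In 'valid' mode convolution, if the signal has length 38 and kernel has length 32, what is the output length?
'Valid' mode counts only positions where the kernel fully overlaps the signal: m - n + 1 = 38 - 32 + 1 = 7

7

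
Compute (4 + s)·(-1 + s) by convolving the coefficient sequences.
Ascending coefficients: a = [4, 1], b = [-1, 1]. c[0] = 4×-1 = -4; c[1] = 4×1 + 1×-1 = 3; c[2] = 1×1 = 1. Result coefficients: [-4, 3, 1] → -4 + 3s + s^2

-4 + 3s + s^2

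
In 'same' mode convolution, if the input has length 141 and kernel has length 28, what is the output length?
'Same' mode returns an output with the same length as the input: 141

141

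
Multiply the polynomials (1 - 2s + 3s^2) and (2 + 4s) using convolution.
Ascending coefficients: a = [1, -2, 3], b = [2, 4]. c[0] = 1×2 = 2; c[1] = 1×4 + -2×2 = 0; c[2] = -2×4 + 3×2 = -2; c[3] = 3×4 = 12. Result coefficients: [2, 0, -2, 12] → 2 - 2s^2 + 12s^3

2 - 2s^2 + 12s^3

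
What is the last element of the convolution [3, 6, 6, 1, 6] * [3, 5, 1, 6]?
Use y[k] = Σ_i a[i]·b[k-i] at k=7. y[7] = 6×6 = 36

36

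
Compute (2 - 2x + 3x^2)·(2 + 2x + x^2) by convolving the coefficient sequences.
Ascending coefficients: a = [2, -2, 3], b = [2, 2, 1]. c[0] = 2×2 = 4; c[1] = 2×2 + -2×2 = 0; c[2] = 2×1 + -2×2 + 3×2 = 4; c[3] = -2×1 + 3×2 = 4; c[4] = 3×1 = 3. Result coefficients: [4, 0, 4, 4, 3] → 4 + 4x^2 + 4x^3 + 3x^4

4 + 4x^2 + 4x^3 + 3x^4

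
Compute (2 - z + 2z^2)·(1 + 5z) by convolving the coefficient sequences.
Ascending coefficients: a = [2, -1, 2], b = [1, 5]. c[0] = 2×1 = 2; c[1] = 2×5 + -1×1 = 9; c[2] = -1×5 + 2×1 = -3; c[3] = 2×5 = 10. Result coefficients: [2, 9, -3, 10] → 2 + 9z - 3z^2 + 10z^3

2 + 9z - 3z^2 + 10z^3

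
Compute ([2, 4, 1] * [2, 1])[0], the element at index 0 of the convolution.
Use y[k] = Σ_i a[i]·b[k-i] at k=0. y[0] = 2×2 = 4

4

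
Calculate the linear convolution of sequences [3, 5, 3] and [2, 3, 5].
y[0] = 3×2 = 6; y[1] = 3×3 + 5×2 = 19; y[2] = 3×5 + 5×3 + 3×2 = 36; y[3] = 5×5 + 3×3 = 34; y[4] = 3×5 = 15

[6, 19, 36, 34, 15]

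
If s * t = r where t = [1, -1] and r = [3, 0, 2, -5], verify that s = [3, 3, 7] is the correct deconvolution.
Forward-compute [3, 3, 7] * [1, -1]: r[0] = 3×1 = 3; r[1] = 3×-1 + 3×1 = 0; r[2] = 3×-1 + 7×1 = 4; r[3] = 7×-1 = -7 → [3, 0, 4, -7]. Does not match given r = [3, 0, 2, -5].

Not verified. [3, 3, 7] * [1, -1] = [3, 0, 4, -7], which differs from [3, 0, 2, -5] at index 2.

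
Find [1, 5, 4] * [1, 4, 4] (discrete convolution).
y[0] = 1×1 = 1; y[1] = 1×4 + 5×1 = 9; y[2] = 1×4 + 5×4 + 4×1 = 28; y[3] = 5×4 + 4×4 = 36; y[4] = 4×4 = 16

[1, 9, 28, 36, 16]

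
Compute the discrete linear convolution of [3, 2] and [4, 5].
y[0] = 3×4 = 12; y[1] = 3×5 + 2×4 = 23; y[2] = 2×5 = 10

[12, 23, 10]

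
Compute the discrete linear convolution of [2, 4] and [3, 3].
y[0] = 2×3 = 6; y[1] = 2×3 + 4×3 = 18; y[2] = 4×3 = 12

[6, 18, 12]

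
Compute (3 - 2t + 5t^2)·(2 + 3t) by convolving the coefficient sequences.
Ascending coefficients: a = [3, -2, 5], b = [2, 3]. c[0] = 3×2 = 6; c[1] = 3×3 + -2×2 = 5; c[2] = -2×3 + 5×2 = 4; c[3] = 5×3 = 15. Result coefficients: [6, 5, 4, 15] → 6 + 5t + 4t^2 + 15t^3

6 + 5t + 4t^2 + 15t^3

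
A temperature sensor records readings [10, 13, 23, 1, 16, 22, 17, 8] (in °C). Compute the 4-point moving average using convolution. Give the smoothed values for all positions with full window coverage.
4-point moving average kernel = [1, 1, 1, 1]. Apply in 'valid' mode (full window coverage): avg[0] = (10 + 13 + 23 + 1) / 4 = 11.75; avg[1] = (13 + 23 + 1 + 16) / 4 = 13.25; avg[2] = (23 + 1 + 16 + 22) / 4 = 15.5; avg[3] = (1 + 16 + 22 + 17) / 4 = 14.0; avg[4] = (16 + 22 + 17 + 8) / 4 = 15.75. Smoothed values: [11.75, 13.25, 15.5, 14.0, 15.75]

[11.75, 13.25, 15.5, 14.0, 15.75]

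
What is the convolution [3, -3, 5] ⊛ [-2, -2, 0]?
y[0] = 3×-2 = -6; y[1] = 3×-2 + -3×-2 = 0; y[2] = 3×0 + -3×-2 + 5×-2 = -4; y[3] = -3×0 + 5×-2 = -10; y[4] = 5×0 = 0

[-6, 0, -4, -10, 0]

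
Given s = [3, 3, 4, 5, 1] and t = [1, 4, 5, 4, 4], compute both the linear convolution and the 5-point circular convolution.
Linear: y_lin[0] = 3×1 = 3; y_lin[1] = 3×4 + 3×1 = 15; y_lin[2] = 3×5 + 3×4 + 4×1 = 31; y_lin[3] = 3×4 + 3×5 + 4×4 + 5×1 = 48; y_lin[4] = 3×4 + 3×4 + 4×5 + 5×4 + 1×1 = 65; y_lin[5] = 3×4 + 4×4 + 5×5 + 1×4 = 57; y_lin[6] = 4×4 + 5×4 + 1×5 = 41; y_lin[7] = 5×4 + 1×4 = 24; y_lin[8] = 1×4 = 4 → [3, 15, 31, 48, 65, 57, 41, 24, 4]. Circular (length 5): y[0] = 3×1 + 3×4 + 4×4 + 5×5 + 1×4 = 60; y[1] = 3×4 + 3×1 + 4×4 + 5×4 + 1×5 = 56; y[2] = 3×5 + 3×4 + 4×1 + 5×4 + 1×4 = 55; y[3] = 3×4 + 3×5 + 4×4 + 5×1 + 1×4 = 52; y[4] = 3×4 + 3×4 + 4×5 + 5×4 + 1×1 = 65 → [60, 56, 55, 52, 65]

Linear: [3, 15, 31, 48, 65, 57, 41, 24, 4], Circular: [60, 56, 55, 52, 65]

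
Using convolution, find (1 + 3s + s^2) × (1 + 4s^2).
Ascending coefficients: a = [1, 3, 1], b = [1, 0, 4]. c[0] = 1×1 = 1; c[1] = 1×0 + 3×1 = 3; c[2] = 1×4 + 3×0 + 1×1 = 5; c[3] = 3×4 + 1×0 = 12; c[4] = 1×4 = 4. Result coefficients: [1, 3, 5, 12, 4] → 1 + 3s + 5s^2 + 12s^3 + 4s^4

1 + 3s + 5s^2 + 12s^3 + 4s^4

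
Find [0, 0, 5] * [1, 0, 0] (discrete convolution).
y[0] = 0×1 = 0; y[1] = 0×0 + 0×1 = 0; y[2] = 0×0 + 0×0 + 5×1 = 5; y[3] = 0×0 + 5×0 = 0; y[4] = 5×0 = 0

[0, 0, 5, 0, 0]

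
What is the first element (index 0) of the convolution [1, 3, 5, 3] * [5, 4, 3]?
Use y[k] = Σ_i a[i]·b[k-i] at k=0. y[0] = 1×5 = 5

5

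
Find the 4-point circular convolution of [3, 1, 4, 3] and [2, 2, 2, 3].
Use y[k] = Σ_j u[j]·v[(k-j) mod 4]. y[0] = 3×2 + 1×3 + 4×2 + 3×2 = 23; y[1] = 3×2 + 1×2 + 4×3 + 3×2 = 26; y[2] = 3×2 + 1×2 + 4×2 + 3×3 = 25; y[3] = 3×3 + 1×2 + 4×2 + 3×2 = 25. Result: [23, 26, 25, 25]

[23, 26, 25, 25]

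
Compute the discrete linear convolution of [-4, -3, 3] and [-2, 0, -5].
y[0] = -4×-2 = 8; y[1] = -4×0 + -3×-2 = 6; y[2] = -4×-5 + -3×0 + 3×-2 = 14; y[3] = -3×-5 + 3×0 = 15; y[4] = 3×-5 = -15

[8, 6, 14, 15, -15]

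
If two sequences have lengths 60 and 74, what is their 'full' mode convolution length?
Linear/full convolution length: m + n - 1 = 60 + 74 - 1 = 133

133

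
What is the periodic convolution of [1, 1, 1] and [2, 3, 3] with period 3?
Use y[k] = Σ_j s[j]·t[(k-j) mod 3]. y[0] = 1×2 + 1×3 + 1×3 = 8; y[1] = 1×3 + 1×2 + 1×3 = 8; y[2] = 1×3 + 1×3 + 1×2 = 8. Result: [8, 8, 8]

[8, 8, 8]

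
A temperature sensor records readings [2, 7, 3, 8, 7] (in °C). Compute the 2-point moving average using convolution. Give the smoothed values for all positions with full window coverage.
2-point moving average kernel = [1, 1]. Apply in 'valid' mode (full window coverage): avg[0] = (2 + 7) / 2 = 4.5; avg[1] = (7 + 3) / 2 = 5.0; avg[2] = (3 + 8) / 2 = 5.5; avg[3] = (8 + 7) / 2 = 7.5. Smoothed values: [4.5, 5.0, 5.5, 7.5]

[4.5, 5.0, 5.5, 7.5]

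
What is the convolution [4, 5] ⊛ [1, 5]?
y[0] = 4×1 = 4; y[1] = 4×5 + 5×1 = 25; y[2] = 5×5 = 25

[4, 25, 25]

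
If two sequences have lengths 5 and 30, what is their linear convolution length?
Linear/full convolution length: m + n - 1 = 5 + 30 - 1 = 34

34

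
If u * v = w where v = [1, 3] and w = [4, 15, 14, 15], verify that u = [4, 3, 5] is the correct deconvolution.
Forward-compute [4, 3, 5] * [1, 3]: w[0] = 4×1 = 4; w[1] = 4×3 + 3×1 = 15; w[2] = 3×3 + 5×1 = 14; w[3] = 5×3 = 15 → [4, 15, 14, 15]. Matches given w = [4, 15, 14, 15], so verified.

Verified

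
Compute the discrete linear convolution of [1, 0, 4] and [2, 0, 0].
y[0] = 1×2 = 2; y[1] = 1×0 + 0×2 = 0; y[2] = 1×0 + 0×0 + 4×2 = 8; y[3] = 0×0 + 4×0 = 0; y[4] = 4×0 = 0

[2, 0, 8, 0, 0]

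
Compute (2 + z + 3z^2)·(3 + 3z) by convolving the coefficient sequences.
Ascending coefficients: a = [2, 1, 3], b = [3, 3]. c[0] = 2×3 = 6; c[1] = 2×3 + 1×3 = 9; c[2] = 1×3 + 3×3 = 12; c[3] = 3×3 = 9. Result coefficients: [6, 9, 12, 9] → 6 + 9z + 12z^2 + 9z^3

6 + 9z + 12z^2 + 9z^3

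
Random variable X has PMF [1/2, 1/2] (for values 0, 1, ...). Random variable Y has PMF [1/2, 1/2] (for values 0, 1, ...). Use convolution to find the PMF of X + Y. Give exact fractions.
P(X+Y=k) = Σ_i P(X=i)·P(Y=k-i) — a convolution of [1/2, 1/2] and [1/2, 1/2]. P(X+Y=0) = (1/2)×(1/2) = 1/4; P(X+Y=1) = (1/2)×(1/2) + (1/2)×(1/2) = 1/4 + 1/4 = 1/2; P(X+Y=2) = (1/2)×(1/2) = 1/4. PMF: [1/4, 1/2, 1/4] (sums to 1 ✓)

[1/4, 1/2, 1/4]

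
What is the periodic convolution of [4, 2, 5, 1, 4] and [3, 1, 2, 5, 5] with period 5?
Use y[k] = Σ_j a[j]·b[(k-j) mod 5]. y[0] = 4×3 + 2×5 + 5×5 + 1×2 + 4×1 = 53; y[1] = 4×1 + 2×3 + 5×5 + 1×5 + 4×2 = 48; y[2] = 4×2 + 2×1 + 5×3 + 1×5 + 4×5 = 50; y[3] = 4×5 + 2×2 + 5×1 + 1×3 + 4×5 = 52; y[4] = 4×5 + 2×5 + 5×2 + 1×1 + 4×3 = 53. Result: [53, 48, 50, 52, 53]

[53, 48, 50, 52, 53]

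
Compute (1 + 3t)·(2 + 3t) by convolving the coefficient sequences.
Ascending coefficients: a = [1, 3], b = [2, 3]. c[0] = 1×2 = 2; c[1] = 1×3 + 3×2 = 9; c[2] = 3×3 = 9. Result coefficients: [2, 9, 9] → 2 + 9t + 9t^2

2 + 9t + 9t^2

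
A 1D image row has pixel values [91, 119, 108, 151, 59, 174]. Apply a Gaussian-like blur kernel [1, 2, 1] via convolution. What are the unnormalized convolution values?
Convolve image row [91, 119, 108, 151, 59, 174] with kernel [1, 2, 1]: y[0] = 91×1 = 91; y[1] = 91×2 + 119×1 = 301; y[2] = 91×1 + 119×2 + 108×1 = 437; y[3] = 119×1 + 108×2 + 151×1 = 486; y[4] = 108×1 + 151×2 + 59×1 = 469; y[5] = 151×1 + 59×2 + 174×1 = 443; y[6] = 59×1 + 174×2 = 407; y[7] = 174×1 = 174 → [91, 301, 437, 486, 469, 443, 407, 174]. Normalization factor = sum(kernel) = 4.

[91, 301, 437, 486, 469, 443, 407, 174]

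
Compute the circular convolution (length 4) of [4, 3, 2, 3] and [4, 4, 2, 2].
Use y[k] = Σ_j a[j]·b[(k-j) mod 4]. y[0] = 4×4 + 3×2 + 2×2 + 3×4 = 38; y[1] = 4×4 + 3×4 + 2×2 + 3×2 = 38; y[2] = 4×2 + 3×4 + 2×4 + 3×2 = 34; y[3] = 4×2 + 3×2 + 2×4 + 3×4 = 34. Result: [38, 38, 34, 34]

[38, 38, 34, 34]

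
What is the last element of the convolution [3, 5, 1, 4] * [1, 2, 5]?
Use y[k] = Σ_i a[i]·b[k-i] at k=5. y[5] = 4×5 = 20

20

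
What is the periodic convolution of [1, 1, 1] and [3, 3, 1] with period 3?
Use y[k] = Σ_j a[j]·b[(k-j) mod 3]. y[0] = 1×3 + 1×1 + 1×3 = 7; y[1] = 1×3 + 1×3 + 1×1 = 7; y[2] = 1×1 + 1×3 + 1×3 = 7. Result: [7, 7, 7]

[7, 7, 7]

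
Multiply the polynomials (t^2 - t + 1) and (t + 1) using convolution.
Ascending coefficients: a = [1, -1, 1], b = [1, 1]. c[0] = 1×1 = 1; c[1] = 1×1 + -1×1 = 0; c[2] = -1×1 + 1×1 = 0; c[3] = 1×1 = 1. Result coefficients: [1, 0, 0, 1] → t^3 + 1

t^3 + 1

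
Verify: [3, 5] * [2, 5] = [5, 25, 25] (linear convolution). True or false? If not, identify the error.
Recompute linear convolution of [3, 5] and [2, 5]: y[0] = 3×2 = 6; y[1] = 3×5 + 5×2 = 25; y[2] = 5×5 = 25 → [6, 25, 25]. Compare to given [5, 25, 25]: they differ at index 0: given 5, correct 6, so answer: No

No. Error at index 0: given 5, correct 6.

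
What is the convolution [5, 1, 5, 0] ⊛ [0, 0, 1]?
y[0] = 5×0 = 0; y[1] = 5×0 + 1×0 = 0; y[2] = 5×1 + 1×0 + 5×0 = 5; y[3] = 1×1 + 5×0 + 0×0 = 1; y[4] = 5×1 + 0×0 = 5; y[5] = 0×1 = 0

[0, 0, 5, 1, 5, 0]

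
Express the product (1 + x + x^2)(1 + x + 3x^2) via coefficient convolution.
Ascending coefficients: a = [1, 1, 1], b = [1, 1, 3]. c[0] = 1×1 = 1; c[1] = 1×1 + 1×1 = 2; c[2] = 1×3 + 1×1 + 1×1 = 5; c[3] = 1×3 + 1×1 = 4; c[4] = 1×3 = 3. Result coefficients: [1, 2, 5, 4, 3] → 1 + 2x + 5x^2 + 4x^3 + 3x^4

1 + 2x + 5x^2 + 4x^3 + 3x^4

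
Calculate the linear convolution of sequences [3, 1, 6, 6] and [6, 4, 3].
y[0] = 3×6 = 18; y[1] = 3×4 + 1×6 = 18; y[2] = 3×3 + 1×4 + 6×6 = 49; y[3] = 1×3 + 6×4 + 6×6 = 63; y[4] = 6×3 + 6×4 = 42; y[5] = 6×3 = 18

[18, 18, 49, 63, 42, 18]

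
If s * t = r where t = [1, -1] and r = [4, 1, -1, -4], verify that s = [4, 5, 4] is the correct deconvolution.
Forward-compute [4, 5, 4] * [1, -1]: r[0] = 4×1 = 4; r[1] = 4×-1 + 5×1 = 1; r[2] = 5×-1 + 4×1 = -1; r[3] = 4×-1 = -4 → [4, 1, -1, -4]. Matches given r = [4, 1, -1, -4], so verified.

Verified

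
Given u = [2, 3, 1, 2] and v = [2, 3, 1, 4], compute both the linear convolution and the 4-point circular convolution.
Linear: y_lin[0] = 2×2 = 4; y_lin[1] = 2×3 + 3×2 = 12; y_lin[2] = 2×1 + 3×3 + 1×2 = 13; y_lin[3] = 2×4 + 3×1 + 1×3 + 2×2 = 18; y_lin[4] = 3×4 + 1×1 + 2×3 = 19; y_lin[5] = 1×4 + 2×1 = 6; y_lin[6] = 2×4 = 8 → [4, 12, 13, 18, 19, 6, 8]. Circular (length 4): y[0] = 2×2 + 3×4 + 1×1 + 2×3 = 23; y[1] = 2×3 + 3×2 + 1×4 + 2×1 = 18; y[2] = 2×1 + 3×3 + 1×2 + 2×4 = 21; y[3] = 2×4 + 3×1 + 1×3 + 2×2 = 18 → [23, 18, 21, 18]

Linear: [4, 12, 13, 18, 19, 6, 8], Circular: [23, 18, 21, 18]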